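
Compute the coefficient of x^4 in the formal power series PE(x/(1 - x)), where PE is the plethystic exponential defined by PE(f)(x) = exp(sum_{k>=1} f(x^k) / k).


For f(x) = x/(1 - x) we have
sum_{k>=1} f(x^k) / k = sum_{k>=1} (1/k) * x^k / (1 - x^k) = sum_{k, m >= 1} x^(k m) / k,
which after exponentiating simplifies to
PE(x/(1 - x)) = prod_{k>=1} 1 / (1 - x^k).
This is the generating function for the partition function p(n), so the coefficient of x^4 is p(4).
Computing p(4) by dynamic programming over parts 1, 2, ..., 4: p(4) = 5.

5


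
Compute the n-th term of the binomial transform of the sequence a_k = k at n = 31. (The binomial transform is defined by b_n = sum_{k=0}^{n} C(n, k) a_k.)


With a_k = k, b_n = sum_{k=0}^{n} C(n, k) k. Using k * C(n, k) = n * C(n-1, k-1) gives b_n = n * sum_{k>=1} C(n-1, k-1) = n * 2^(n-1).
For n = 31: 31 * 2^30 = 31 * 1073741824 = 33285996544.

33285996544


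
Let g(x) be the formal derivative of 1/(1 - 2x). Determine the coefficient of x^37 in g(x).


Differentiate termwise: d/dx sum_{k>=0} 2^k x^k = sum_{k>=1} k 2^k x^(k-1) = sum_{j>=0} (j+1) 2^(j+1) x^j.
Equivalently, d/dx [1/(1 - 2x)] = 2/(1 - 2x)^2.
For j = 37: 38 * 2^38 = 38 * 274877906944 = 10445360463872.

10445360463872


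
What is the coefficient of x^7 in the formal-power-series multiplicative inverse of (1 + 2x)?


The inverse is 1/(1 + 2x). Apply the geometric identity 1/(1 - y) = sum_{k>=0} y^k with y = -2x:
1/(1 + 2x) = sum_{k>=0} (-2)^k x^k.
So the coefficient of x^7 is (-2)^7 = -128.

-128


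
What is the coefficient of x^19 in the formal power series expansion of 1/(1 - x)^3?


The negative binomial / multiset identity is
1/(1 - x)^r = sum_{k>=0} C(k + r - 1, r - 1) x^k.
Here r = 3 and k = 19, so the coefficient is
C(19 + 2, 2) = C(21, 2)
= 210

210


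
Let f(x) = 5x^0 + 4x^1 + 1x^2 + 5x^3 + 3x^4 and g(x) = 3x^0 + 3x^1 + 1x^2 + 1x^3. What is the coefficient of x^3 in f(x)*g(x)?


Cauchy product at x^3:
5*1 + 4*1 + 1*3 + 5*3
= 27

27


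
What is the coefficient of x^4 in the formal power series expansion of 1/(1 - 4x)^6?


The general identity 1/(1 - c x)^r = sum_{k>=0} c^k C(k + r - 1, r - 1) x^k follows by substituting y = c x into 1/(1 - y)^r = sum_{k>=0} C(k + r - 1, r - 1) y^k.
For c = 4, r = 6, k = 4:
4^4 * C(9, 5) = 256 * 126 = 32256.

32256


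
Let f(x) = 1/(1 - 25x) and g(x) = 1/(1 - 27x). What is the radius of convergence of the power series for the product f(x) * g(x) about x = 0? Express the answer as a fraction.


The radius of 1/(1 - 25x) is 1/25 (nearest singularity at x = 1/25), and the radius of 1/(1 - 27x) is 1/27.
The product f(x)*g(x) = 1/((1 - 25x)(1 - 27x)) has singularities at both 1/25 and 1/27, so its radius of convergence is the distance to the nearest one:
min(1/25, 1/27) = 1/27.

1/27


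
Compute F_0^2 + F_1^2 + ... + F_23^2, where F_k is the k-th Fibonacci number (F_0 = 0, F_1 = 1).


There is a standard identity sum_{k=0}^{N} F_k^2 = F_N * F_{N+1} (proved inductively from the telescoping relation F_k^2 = F_k F_{k+1} - F_{k-1} F_k). Then
sum_{k=0}^{23} F_k^2 = F_23 F_24 - F_0 F_0.
Computing: F_23 = 28657, F_24 = 46368.
Sum = 28657 * 46368 = 1328767776.

1328767776


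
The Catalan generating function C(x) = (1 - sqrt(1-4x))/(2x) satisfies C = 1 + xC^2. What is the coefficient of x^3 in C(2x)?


Substituting x -> 2x scales the n-th coefficient by 2^n, so [x^3] C(2x) = 2^3 * C_3.
C_3 = C(2*3, 3)/(4) = 20/4 = 5.
So 2^3 * 5 = 8 * 5 = 40.

40


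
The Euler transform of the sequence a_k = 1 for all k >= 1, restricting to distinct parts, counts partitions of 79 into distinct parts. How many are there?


Partitions of 79 into distinct parts can be computed via generating function.
Product (1+x)(1+x^2)(1+x^3)...
The coefficient of x^79 = 70488

70488


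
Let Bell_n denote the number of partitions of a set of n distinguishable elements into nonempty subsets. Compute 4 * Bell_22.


Bell_22 can be computed from the Bell triangle or from Dobinski's identity Bell_n = (1/e) * sum_{k>=0} k^n / k!.
Computing Bell_22 = 4506715738447323.
Then 4 * 4506715738447323 = 18026862953789292.

18026862953789292


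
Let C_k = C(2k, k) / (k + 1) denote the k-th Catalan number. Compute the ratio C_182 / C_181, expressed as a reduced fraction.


Using C_k = (2k)! / (k! (k+1)!), the ratio C_{k+1}/C_k simplifies to
C_{k+1}/C_k = [(2k+2)! / ((k+1)! (k+2)!)] * [k! (k+1)! / (2k)!]
 = (2k+2)(2k+1) / ((k+1)(k+2)) = 2(2k+1) / (k+2).
For k = 181: 2(2*181 + 1) / (181 + 2) = 726/183 = 242/61.

242/61


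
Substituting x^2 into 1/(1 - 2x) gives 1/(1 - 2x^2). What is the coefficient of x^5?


Since 1/(1 - 2x^2) only has even powers of x,
the coefficient of x^5 (odd) is 0.

0


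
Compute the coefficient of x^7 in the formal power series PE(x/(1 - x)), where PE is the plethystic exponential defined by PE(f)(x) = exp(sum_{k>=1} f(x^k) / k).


For f(x) = x/(1 - x) we have
sum_{k>=1} f(x^k) / k = sum_{k>=1} (1/k) * x^k / (1 - x^k) = sum_{k, m >= 1} x^(k m) / k,
which after exponentiating simplifies to
PE(x/(1 - x)) = prod_{k>=1} 1 / (1 - x^k).
This is the generating function for the partition function p(n), so the coefficient of x^7 is p(7).
Computing p(7) by dynamic programming over parts 1, 2, ..., 7: p(7) = 15.

15


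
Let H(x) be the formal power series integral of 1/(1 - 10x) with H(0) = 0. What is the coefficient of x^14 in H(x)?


1/(1 - 10x) = sum_{k>=0} 10^k x^k. Integrating termwise with H(0) = 0:
H(x) = sum_{k>=0} 10^k x^(k+1) / (k+1) = sum_{m>=1} 10^(m-1) x^m / m.
For m = 14: 10^13/14 = 10000000000000/14 = 5000000000000/7.

5000000000000/7


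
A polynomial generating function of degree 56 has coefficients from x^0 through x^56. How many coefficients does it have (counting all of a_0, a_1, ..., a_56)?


A polynomial of degree 56 takes the form a_0 + a_1 x + ... + a_56 x^56.
The number of coefficients is 56 + 1 = 57.

57


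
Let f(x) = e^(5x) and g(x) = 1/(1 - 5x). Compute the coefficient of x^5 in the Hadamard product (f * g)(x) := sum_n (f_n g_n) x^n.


Expanding: f_k = 5^k/k! (from e^(5x)) and g_k = 5^k (from 1/(1 - 5x)). So the Hadamard coefficient (f * g)_k = 5^k 5^k / k! = (25)^k / k!.
For k = 5: 25^5/5! = 9765625/120 = 1953125/24.

1953125/24


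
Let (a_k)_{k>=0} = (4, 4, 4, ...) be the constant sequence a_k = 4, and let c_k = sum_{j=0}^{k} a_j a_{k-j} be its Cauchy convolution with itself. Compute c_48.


Since a_j = 4 for all j >= 0, the convolution sum becomes
c_k = sum_{j=0}^{k} 4 * 4 = 16 * (k + 1).
Equivalently, the generating function of (a_k) is 4/(1 - x) and its square is 16/(1 - x)^2 = sum_{k>=0} 16(k + 1) x^k.
For k = 48: 16 * 49 = 784.

784


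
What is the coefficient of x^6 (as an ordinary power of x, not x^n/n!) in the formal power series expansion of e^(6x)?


The exponential series is e^y = sum_{k>=0} y^k / k!. Substituting y = 6x gives
e^(6x) = sum_{k>=0} 6^k x^k / k!.
So the coefficient of x^n is a^n/n! with a = 6, n = 6:
6^6 / 6! = 46656/720 = 324/5

324/5


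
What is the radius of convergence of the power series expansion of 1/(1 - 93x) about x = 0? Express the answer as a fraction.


Expanding 1/(1 - 93x) = sum_{k>=0} 93^k x^k, the series converges when |93x| < 1, i.e., |x| < 1/93.
So the radius of convergence is 1/93 = 1/93.

1/93


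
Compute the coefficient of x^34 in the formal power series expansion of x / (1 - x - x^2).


Let f(x) = sum_{k>=0} a_k x^k. Multiplying f(x) * (1 - x - x^2) = x and matching coefficients gives a_0 = 0, a_1 = 1, and a_k = a_{k-1} + a_{k-2} for k >= 2. These are the Fibonacci numbers F_k.
Iterating from F_0 = 0, F_1 = 1:
F_0=0, F_1=1, F_2=1, F_3=2, F_4=3, F_5=5, F_6=8, F_7=13, F_8=21, F_9=34, ...
F_34 = 5702887.

5702887


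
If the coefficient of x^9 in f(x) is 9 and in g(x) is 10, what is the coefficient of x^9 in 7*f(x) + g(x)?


Scalar multiplication scales coefficients: 7 * 9 = 63.
Then add the g coefficient: 63 + 10
= 73

73


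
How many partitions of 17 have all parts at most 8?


Using the generating function (1-x)^(-1)(1-x^2)^(-1)...(1-x^8)^(-1),
the coefficient of x^17 counts these restricted partitions.
Result = 230

230


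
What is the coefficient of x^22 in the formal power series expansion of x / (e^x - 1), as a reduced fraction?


The exponential generating function for Bernoulli numbers is
x / (e^x - 1) = sum_{k>=0} B_k x^k / k!.
So the coefficient of x^22 in x / (e^x - 1) is B_22 / 22!.
Computing: B_22 = 854513/138, 22! = 1124000727777607680000, giving
854513/138 / 1124000727777607680000 = 77683/14101100039391805440000.

77683/14101100039391805440000


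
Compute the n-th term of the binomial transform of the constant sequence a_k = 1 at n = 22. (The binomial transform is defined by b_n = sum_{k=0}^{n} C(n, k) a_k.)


With a_k = 1 for all k, b_n = sum_{k=0}^{n} C(n, k) = 2^n by the binomial theorem.
For n = 22: 2^22 = 4194304.

4194304


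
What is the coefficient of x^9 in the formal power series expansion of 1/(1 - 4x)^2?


The general identity 1/(1 - c x)^r = sum_{k>=0} c^k C(k + r - 1, r - 1) x^k follows by substituting y = c x into 1/(1 - y)^r = sum_{k>=0} C(k + r - 1, r - 1) y^k.
For c = 4, r = 2, k = 9:
4^9 * C(10, 1) = 262144 * 10 = 2621440.

2621440


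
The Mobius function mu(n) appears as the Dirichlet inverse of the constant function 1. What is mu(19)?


19 = 19 (all distinct primes).
mu(19) = (-1)^1 = -1

-1


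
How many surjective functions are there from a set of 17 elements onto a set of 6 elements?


By inclusion-exclusion on which target elements are missed, the number of surjections from an n-set onto a k-set is
surj(n, k) = sum_{j=0}^{k} (-1)^j C(k, j) (k - j)^n.
Equivalently surj(n, k) = k! * S(n, k), where S(n, k) is the Stirling number of the second kind.
For n = 17, k = 6:
S(17, 6) = 17505749898, so
surj = 6! * 17505749898 = 720 * 17505749898 = 12604139926560.

12604139926560


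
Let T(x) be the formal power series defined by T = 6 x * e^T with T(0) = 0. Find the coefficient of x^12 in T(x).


Apply the Lagrange inversion formula: if T = 6 x * phi(T) with phi(t) = e^t, then
[x^n] T = 6^n * (1/n) [t^(n-1)] phi(t)^n = 6^n * (1/n) [t^(n-1)] e^(n t) = 6^n * (1/n) * n^(n-1) / (n-1)! = 6^n * n^(n-1) / n!.
When c = 1 this is the Cayley count of rooted labeled trees on n vertices, divided by n!.
For n = 12: 6^12 * 12^11 / 12! = 2176782336 * 743008370688/479001600 = 6499837226778624/1925.

6499837226778624/1925


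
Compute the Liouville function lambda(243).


The Liouville function is lambda(k) = (-1)^Omega(k), where Omega(k) counts the prime factors of k with multiplicity.
Factoring: 243 = 3 * 3 * 3 * 3 * 3, so Omega(243) = 5.
lambda(243) = (-1)^5 = -1.

-1


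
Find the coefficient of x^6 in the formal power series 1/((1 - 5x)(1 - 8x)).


By partial fractions or Cauchy convolution:
The coefficient equals sum_{k=0}^{6} 5^k * 8^(6-k).
= 673009

673009


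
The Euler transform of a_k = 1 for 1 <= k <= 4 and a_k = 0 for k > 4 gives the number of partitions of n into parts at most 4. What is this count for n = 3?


Partitions of 3 into parts at most 4:
Using generating function (1-x)^(-1)(1-x^2)^(-1)...(1-x^4)^(-1),
the coefficient of x^3 = 3

3


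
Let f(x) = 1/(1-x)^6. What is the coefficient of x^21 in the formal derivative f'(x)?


Differentiate: d/dx [ 1/(1-x)^r ] = r / (1-x)^(r+1).
Here r = 6, so f'(x) = 6 / (1-x)^7.
The expansion of 1/(1-x)^(r+1) has coefficient of x^n equal to C(n+r, r).
So the coefficient of x^21 in f'(x) is
6 * C(27, 6) = 6 * 296010 = 1776060

1776060


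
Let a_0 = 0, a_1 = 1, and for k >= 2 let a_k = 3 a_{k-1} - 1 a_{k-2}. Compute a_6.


Iterating the recurrence forward:
a_0 = 0
a_1 = 1
a_2 = 3*1 - 1*0 = 3
a_3 = 3*3 - 1*1 = 8
a_4 = 3*8 - 1*3 = 21
a_5 = 3*21 - 1*8 = 55
a_6 = 3*55 - 1*21 = 144
So a_6 = 144.

144


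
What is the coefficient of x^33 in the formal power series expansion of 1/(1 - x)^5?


The negative binomial / multiset identity is
1/(1 - x)^r = sum_{k>=0} C(k + r - 1, r - 1) x^k.
Here r = 5 and k = 33, so the coefficient is
C(33 + 4, 4) = C(37, 4)
= 66045

66045


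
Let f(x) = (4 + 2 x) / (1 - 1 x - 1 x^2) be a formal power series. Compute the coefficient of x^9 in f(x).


Write f(x) = sum_{k>=0} a_k x^k. Multiplying both sides by 1 - 1 x - 1 x^2 gives
(1 - 1 x - 1 x^2) sum_{k>=0} a_k x^k = 4 + 2 x.
Matching coefficients:
 x^0: a_0 = 4
 x^1: a_1 - 1 a_0 = 2  =>  a_1 = 1*4 + 2 = 6
 x^k (k >= 2): a_k = 1 a_{k-1} + 1 a_{k-2}.
Iterating: a_2 = 10, a_3 = 16, a_4 = 26, a_5 = 42, a_6 = 68, a_7 = 110, a_8 = 178, a_9 = 288.
So the coefficient of x^9 is 288.

288


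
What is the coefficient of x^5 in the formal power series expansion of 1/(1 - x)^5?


The negative binomial / multiset identity is
1/(1 - x)^r = sum_{k>=0} C(k + r - 1, r - 1) x^k.
Here r = 5 and k = 5, so the coefficient is
C(5 + 4, 4) = C(9, 4)
= 126

126


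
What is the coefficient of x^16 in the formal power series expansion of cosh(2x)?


The Maclaurin series is cosh(t) = sum_{m>=0} t^(2m) / (2m)!, so substituting t = 2x, only even powers of x are nonzero, with coefficient of x^(2m) equal to 2^(2m) / (2m)!.
For x^16 the coefficient is 2^16/16! = 65536/20922789888000 = 2/638512875.

2/638512875


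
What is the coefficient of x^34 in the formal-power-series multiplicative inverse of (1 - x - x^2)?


Let the inverse be f(x) = sum_{k>=0} a_k x^k. From f(x) * (1 - x - x^2) = 1 and matching coefficients:
 x^0: a_0 = 1.
 x^1: a_1 - a_0 = 0, so a_1 = 1.
 x^k (k >= 2): a_k - a_{k-1} - a_{k-2} = 0, i.e. a_k = a_{k-1} + a_{k-2}.
This is the Fibonacci-type recurrence shifted so that a_0 = a_1 = 1.
Iterating: a_0=1, a_1=1, a_2=2, a_3=3, a_4=5, a_5=8, a_6=13, a_7=21, a_8=34, a_9=55, ...
a_34 = 9227465.

9227465


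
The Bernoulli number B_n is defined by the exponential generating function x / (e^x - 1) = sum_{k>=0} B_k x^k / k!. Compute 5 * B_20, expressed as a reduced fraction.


Bernoulli numbers can also be computed recursively via B_0 = 1 and sum_{j=0}^{m} C(m+1, j) B_j = 0 for m >= 1. Odd-index Bernoulli numbers vanish for k >= 3.
Computing B_20 = -174611/330, so 5 * B_20 = 5 * -174611/330 = -174611/66.

-174611/66


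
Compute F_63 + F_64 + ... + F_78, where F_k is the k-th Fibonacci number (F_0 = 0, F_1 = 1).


Use the identity sum_{k=0}^{N} F_k = F_{N+2} - 1 (which follows from F_{k+2} - F_{k+1} = F_k). Then
sum_{k=63}^{78} F_k = (F_{80} - 1) - (F_{64} - 1) = F_{80} - F_{64}.
Computing: F_{80} = 23416728348467685, F_{64} = 10610209857723, so
Sum = 23416728348467685 - 10610209857723 = 23406118138609962.

23406118138609962


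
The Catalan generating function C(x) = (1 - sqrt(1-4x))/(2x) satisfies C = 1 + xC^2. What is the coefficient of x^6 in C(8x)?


Substituting x -> 8x scales the n-th coefficient by 8^n, so [x^6] C(8x) = 8^6 * C_6.
C_6 = C(2*6, 6)/(7) = 924/7 = 132.
So 8^6 * 132 = 262144 * 132 = 34603008.

34603008


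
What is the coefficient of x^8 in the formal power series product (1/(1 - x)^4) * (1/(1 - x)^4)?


Combine the factors: (1/(1 - x)^4) * (1/(1 - x)^4) = 1/(1 - x)^8.
Then use 1/(1 - x)^r = sum_{k>=0} C(k + r - 1, r - 1) x^k with r = 8 and k = 8:
C(15, 7) = 6435.

6435


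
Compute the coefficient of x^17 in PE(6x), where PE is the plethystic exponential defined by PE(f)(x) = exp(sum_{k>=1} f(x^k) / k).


With f(x) = 6x, the exponent is sum_{k>=1} 6 x^k / k = 6 * (-ln(1 - x)). Exponentiating:
PE(6x) = exp(-6 ln(1 - x)) = 1/(1 - x)^6.
By the negative binomial expansion, [x^n] 1/(1 - x)^6 = C(n + 5, 5).
For n = 17: C(22, 5) = 26334.

26334


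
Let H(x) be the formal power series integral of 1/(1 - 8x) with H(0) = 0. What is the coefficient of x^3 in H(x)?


1/(1 - 8x) = sum_{k>=0} 8^k x^k. Integrating termwise with H(0) = 0:
H(x) = sum_{k>=0} 8^k x^(k+1) / (k+1) = sum_{m>=1} 8^(m-1) x^m / m.
For m = 3: 8^2/3 = 64/3 = 64/3.

64/3


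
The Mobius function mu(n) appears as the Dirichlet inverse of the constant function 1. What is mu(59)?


59 = 59 (all distinct primes).
mu(59) = (-1)^1 = -1

-1


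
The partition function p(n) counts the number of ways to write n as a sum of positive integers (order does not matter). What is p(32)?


Using the generating function prod_{k>=1} 1/(1-x^k), we compute p(32).
By dynamic programming over parts 1 through 32:
p(32) = 8349

8349


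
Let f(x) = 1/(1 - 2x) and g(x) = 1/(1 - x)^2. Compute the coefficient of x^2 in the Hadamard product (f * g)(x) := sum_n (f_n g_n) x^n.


f has coefficients f_k = 2^k. For g = 1/(1 - x)^2 the coefficient is g_k = C(k + 1, 1) = k + 1. The Hadamard coefficient is (f * g)_k = 2^k * (k + 1).
For k = 2: 2^2 * 3 = 4 * 3 = 12.

12


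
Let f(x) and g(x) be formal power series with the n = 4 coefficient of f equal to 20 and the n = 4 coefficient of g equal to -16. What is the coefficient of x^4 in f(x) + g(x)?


Addition of formal power series is termwise.
The coefficient of x^4 in f + g = 20 + -16
= 4

4


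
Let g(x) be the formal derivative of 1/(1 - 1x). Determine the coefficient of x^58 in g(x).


Differentiate termwise: d/dx sum_{k>=0} 1^k x^k = sum_{k>=1} k 1^k x^(k-1) = sum_{j>=0} (j+1) 1^(j+1) x^j.
Equivalently, d/dx [1/(1 - 1x)] = 1/(1 - 1x)^2.
For j = 58: 59 * 1^59 = 59 * 1 = 59.

59


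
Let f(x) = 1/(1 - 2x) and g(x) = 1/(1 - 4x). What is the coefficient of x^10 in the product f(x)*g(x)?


The coefficient of x^n in f*g is the Cauchy product: sum_{k=0}^{n} a^k * b^(n-k).
With a=2, b=4, n=10:
sum_{k=0}^{10} 2^k * 4^(10-k)
= 2096128

2096128


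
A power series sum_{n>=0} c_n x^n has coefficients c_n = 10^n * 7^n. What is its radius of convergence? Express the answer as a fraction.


By the root test (Cauchy-Hadamard), the radius is R = 1 / limsup_n |c_n|^(1/n).
Here |c_n|^(1/n) = (10^n * 7^n)^(1/n) = 10 * 7 = 70 for all n.
So R = 1/70 = 1/70.

1/70


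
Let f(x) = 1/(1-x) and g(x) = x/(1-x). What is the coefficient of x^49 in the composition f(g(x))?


First simplify the composition: f(g(x)) = 1/(1 - x/(1-x)) = (1-x)/((1-x) - x) = (1-x)/(1-2x).
Now extract the coefficient. Write (1-x)/(1-2x) = 1/(1-2x) - x/(1-2x).
The coefficient of x^n in 1/(1-2x) is 2^n, and in x/(1-2x) is 2^(n-1) (for n >= 1).
So the coefficient of x^49 is 2^49 - 2^48 = 562949953421312 - 281474976710656 = 281474976710656.

281474976710656


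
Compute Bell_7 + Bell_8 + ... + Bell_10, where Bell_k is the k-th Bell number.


Recall Bell_k counts set partitions of a k-set (with Bell_0 = 1 by convention).
Bell_7 through Bell_10: 877, 4140, 21147, 115975
Sum = 877 + 4140 + 21147 + 115975 = 142139.

142139


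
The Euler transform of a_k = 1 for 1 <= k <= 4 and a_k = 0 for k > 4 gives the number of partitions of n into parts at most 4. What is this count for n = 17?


Partitions of 17 into parts at most 4:
Using generating function (1-x)^(-1)(1-x^2)^(-1)...(1-x^4)^(-1),
the coefficient of x^17 = 72

72


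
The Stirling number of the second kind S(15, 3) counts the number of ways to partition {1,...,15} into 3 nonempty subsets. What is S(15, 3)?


Using the explicit formula S(n,k) = (1/k!) sum_{j=0}^{k} (-1)^(k-j) C(k,j) j^n:
S(15, 3) = 2375101
Equivalently, S(n,k) is n! times the coefficient of x^n in the EGF (e^x - 1)^k / k!.

2375101


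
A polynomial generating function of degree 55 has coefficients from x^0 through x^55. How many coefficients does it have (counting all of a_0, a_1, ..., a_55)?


A polynomial of degree 55 takes the form a_0 + a_1 x + ... + a_55 x^55.
The number of coefficients is 55 + 1 = 56.

56


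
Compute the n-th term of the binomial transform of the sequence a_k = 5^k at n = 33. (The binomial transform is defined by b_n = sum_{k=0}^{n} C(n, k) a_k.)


With a_k = 5^k, b_n = sum_{k=0}^{n} C(n, k) 5^k = (1 + 5)^n by the binomial theorem.
For n = 33: (1 + 5)^33 = 6^33 = 47751966659678405306351616.

47751966659678405306351616


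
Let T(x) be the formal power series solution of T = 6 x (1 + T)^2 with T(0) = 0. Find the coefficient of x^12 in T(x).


Apply the Lagrange inversion formula: if T = 6 x * phi(T) with phi(t) = (1 + t)^2, then [x^n] T = 6^n * (1/n) [t^(n-1)] phi(t)^n = 6^n * (1/n) [t^(n-1)] (1 + t)^(2n) = 6^n * (1/n) C(2n, n-1).
Using the identity C(2n, n-1) = C(2n, n) * n / (n+1), the unscaled factor equals C(2n, n) / (n+1) = C_n, the n-th Catalan number.
For n = 12: C_12 = C(24, 12) / 13 = 2704156/13 = 208012.
With the 6^12 = 2176782336 factor, the coefficient is 2176782336 * 208012 = 452796847276032.

452796847276032


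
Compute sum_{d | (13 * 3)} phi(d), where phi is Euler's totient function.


First, 13 * 3 = 39. One classical identity is sum_{d | n} phi(d) = n (each k in [1, n] has a unique gcd with n, and among the k's with gcd(k, n) = n/d there are phi(d) of them). So the sum equals 39. We also verify directly:
Divisors of 39: 1, 3, 13, 39.
phi values: 1, 2, 12, 24.
Sum = 39.

39


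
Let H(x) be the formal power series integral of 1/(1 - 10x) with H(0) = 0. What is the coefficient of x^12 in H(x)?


1/(1 - 10x) = sum_{k>=0} 10^k x^k. Integrating termwise with H(0) = 0:
H(x) = sum_{k>=0} 10^k x^(k+1) / (k+1) = sum_{m>=1} 10^(m-1) x^m / m.
For m = 12: 10^11/12 = 100000000000/12 = 25000000000/3.

25000000000/3


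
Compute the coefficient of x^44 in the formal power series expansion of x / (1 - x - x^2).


Let f(x) = sum_{k>=0} a_k x^k. Multiplying f(x) * (1 - x - x^2) = x and matching coefficients gives a_0 = 0, a_1 = 1, and a_k = a_{k-1} + a_{k-2} for k >= 2. These are the Fibonacci numbers F_k.
Iterating from F_0 = 0, F_1 = 1:
F_0=0, F_1=1, F_2=1, F_3=2, F_4=3, F_5=5, F_6=8, F_7=13, F_8=21, F_9=34, ...
F_44 = 701408733.

701408733


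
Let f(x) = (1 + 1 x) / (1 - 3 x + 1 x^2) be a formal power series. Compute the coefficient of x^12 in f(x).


Write f(x) = sum_{k>=0} a_k x^k. Multiplying both sides by 1 - 3 x + 1 x^2 gives
(1 - 3 x + 1 x^2) sum_{k>=0} a_k x^k = 1 + 1 x.
Matching coefficients:
 x^0: a_0 = 1
 x^1: a_1 - 3 a_0 = 1  =>  a_1 = 3*1 + 1 = 4
 x^k (k >= 2): a_k = 3 a_{k-1} - 1 a_{k-2}.
Iterating: a_2 = 11, a_3 = 29, a_4 = 76, a_5 = 199, a_6 = 521, a_7 = 1364, a_8 = 3571, a_9 = 9349, a_10 = 24476, a_11 = 64079, a_12 = 167761.
So the coefficient of x^12 is 167761.

167761


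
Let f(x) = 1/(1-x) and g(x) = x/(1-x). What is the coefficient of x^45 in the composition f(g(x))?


First simplify the composition: f(g(x)) = 1/(1 - x/(1-x)) = (1-x)/((1-x) - x) = (1-x)/(1-2x).
Now extract the coefficient. Write (1-x)/(1-2x) = 1/(1-2x) - x/(1-2x).
The coefficient of x^n in 1/(1-2x) is 2^n, and in x/(1-2x) is 2^(n-1) (for n >= 1).
So the coefficient of x^45 is 2^45 - 2^44 = 35184372088832 - 17592186044416 = 17592186044416.

17592186044416


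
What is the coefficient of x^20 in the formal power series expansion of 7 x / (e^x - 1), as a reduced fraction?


The exponential generating function for Bernoulli numbers is
x / (e^x - 1) = sum_{k>=0} B_k x^k / k!.
So the coefficient of x^20 in 7 x / (e^x - 1) is 7 B_20 / 20!.
Computing: B_20 = -174611/330, 20! = 2432902008176640000, giving
7 * -174611/330 / 2432902008176640000 = -174611/114693951814041600000.

-174611/114693951814041600000


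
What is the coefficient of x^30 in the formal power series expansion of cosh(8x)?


The Maclaurin series is cosh(t) = sum_{m>=0} t^(2m) / (2m)!, so substituting t = 8x, only even powers of x are nonzero, with coefficient of x^(2m) equal to 8^(2m) / (2m)!.
For x^30 the coefficient is 8^30/30! = 1237940039285380274899124224/265252859812191058636308480000000 = 18446744073709551616/3952575621190533915703125.

18446744073709551616/3952575621190533915703125


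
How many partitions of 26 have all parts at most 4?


Using the generating function (1-x)^(-1)(1-x^2)^(-1)...(1-x^4)^(-1),
the coefficient of x^26 counts these restricted partitions.
Result = 206

206


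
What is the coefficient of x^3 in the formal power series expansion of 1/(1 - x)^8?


The negative binomial / multiset identity is
1/(1 - x)^r = sum_{k>=0} C(k + r - 1, r - 1) x^k.
Here r = 8 and k = 3, so the coefficient is
C(3 + 7, 7) = C(10, 7)
= 120

120


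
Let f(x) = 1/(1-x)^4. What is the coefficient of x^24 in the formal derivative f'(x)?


Differentiate: d/dx [ 1/(1-x)^r ] = r / (1-x)^(r+1).
Here r = 4, so f'(x) = 4 / (1-x)^5.
The expansion of 1/(1-x)^(r+1) has coefficient of x^n equal to C(n+r, r).
So the coefficient of x^24 in f'(x) is
4 * C(28, 4) = 4 * 20475 = 81900

81900


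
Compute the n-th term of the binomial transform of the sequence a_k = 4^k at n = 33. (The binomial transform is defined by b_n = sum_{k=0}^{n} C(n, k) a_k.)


With a_k = 4^k, b_n = sum_{k=0}^{n} C(n, k) 4^k = (1 + 4)^n by the binomial theorem.
For n = 33: (1 + 4)^33 = 5^33 = 116415321826934814453125.

116415321826934814453125


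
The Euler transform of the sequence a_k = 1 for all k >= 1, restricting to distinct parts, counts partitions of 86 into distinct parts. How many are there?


Partitions of 86 into distinct parts can be computed via generating function.
Product (1+x)(1+x^2)(1+x^3)...
The coefficient of x^86 = 133184

133184


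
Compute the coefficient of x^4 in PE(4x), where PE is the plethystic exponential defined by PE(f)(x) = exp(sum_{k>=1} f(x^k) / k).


With f(x) = 4x, the exponent is sum_{k>=1} 4 x^k / k = 4 * (-ln(1 - x)). Exponentiating:
PE(4x) = exp(-4 ln(1 - x)) = 1/(1 - x)^4.
By the negative binomial expansion, [x^n] 1/(1 - x)^4 = C(n + 3, 3).
For n = 4: C(7, 3) = 35.

35


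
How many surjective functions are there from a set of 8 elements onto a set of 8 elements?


By inclusion-exclusion on which target elements are missed, the number of surjections from an n-set onto a k-set is
surj(n, k) = sum_{j=0}^{k} (-1)^j C(k, j) (k - j)^n.
Equivalently surj(n, k) = k! * S(n, k), where S(n, k) is the Stirling number of the second kind.
For n = 8, k = 8:
S(8, 8) = 1, so
surj = 8! * 1 = 40320 * 1 = 40320.

40320


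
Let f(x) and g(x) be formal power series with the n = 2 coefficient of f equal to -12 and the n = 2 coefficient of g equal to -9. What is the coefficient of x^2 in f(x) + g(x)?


Addition of formal power series is termwise.
The coefficient of x^2 in f + g = -12 + -9
= -21

-21


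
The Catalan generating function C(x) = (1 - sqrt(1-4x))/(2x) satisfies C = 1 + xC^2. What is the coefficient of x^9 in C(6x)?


Substituting x -> 6x scales the n-th coefficient by 6^n, so [x^9] C(6x) = 6^9 * C_9.
C_9 = C(2*9, 9)/(10) = 48620/10 = 4862.
So 6^9 * 4862 = 10077696 * 4862 = 48997757952.

48997757952


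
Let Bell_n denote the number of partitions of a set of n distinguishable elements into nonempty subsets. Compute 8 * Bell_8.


Bell_8 can be computed from the Bell triangle or from Dobinski's identity Bell_n = (1/e) * sum_{k>=0} k^n / k!.
Computing Bell_8 = 4140.
Then 8 * 4140 = 33120.

33120


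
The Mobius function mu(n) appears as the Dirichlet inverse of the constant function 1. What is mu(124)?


124 has a squared prime factor, so mu(124) = 0.
Factorization reveals a repeated prime.

0


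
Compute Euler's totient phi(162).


phi(n) counts integers in [1, n] coprime to n. Using the multiplicative formula phi(n) = n * prod_{p | n} (1 - 1/p):
162 = 2 * 3^4, so
phi(162) = 162 * (1 - 1/2) * (1 - 1/3) = 54.

54


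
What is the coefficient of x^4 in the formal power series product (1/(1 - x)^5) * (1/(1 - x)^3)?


Combine the factors: (1/(1 - x)^5) * (1/(1 - x)^3) = 1/(1 - x)^8.
Then use 1/(1 - x)^r = sum_{k>=0} C(k + r - 1, r - 1) x^k with r = 8 and k = 4:
C(11, 7) = 330.

330


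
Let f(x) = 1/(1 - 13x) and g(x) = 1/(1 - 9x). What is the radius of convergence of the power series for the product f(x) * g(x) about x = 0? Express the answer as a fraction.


The radius of 1/(1 - 13x) is 1/13 (nearest singularity at x = 1/13), and the radius of 1/(1 - 9x) is 1/9.
The product f(x)*g(x) = 1/((1 - 13x)(1 - 9x)) has singularities at both 1/13 and 1/9, so its radius of convergence is the distance to the nearest one:
min(1/13, 1/9) = 1/13.

1/13


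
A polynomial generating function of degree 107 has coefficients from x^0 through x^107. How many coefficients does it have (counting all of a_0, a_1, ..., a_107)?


A polynomial of degree 107 takes the form a_0 + a_1 x + ... + a_107 x^107.
The number of coefficients is 107 + 1 = 108.

108


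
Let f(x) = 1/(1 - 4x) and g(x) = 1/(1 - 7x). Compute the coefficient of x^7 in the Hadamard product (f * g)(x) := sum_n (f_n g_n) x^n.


f has coefficients f_k = 4^k and g has coefficients g_k = 7^k, so the Hadamard product has coefficient (f*g)_k = 4^k * 7^k = 28^k.
For k = 7: 28^7 = 13492928512.

13492928512


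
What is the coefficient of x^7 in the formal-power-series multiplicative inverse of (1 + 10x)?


The inverse is 1/(1 + 10x). Apply the geometric identity 1/(1 - y) = sum_{k>=0} y^k with y = -10x:
1/(1 + 10x) = sum_{k>=0} (-10)^k x^k.
So the coefficient of x^7 is (-10)^7 = -10000000.

-10000000


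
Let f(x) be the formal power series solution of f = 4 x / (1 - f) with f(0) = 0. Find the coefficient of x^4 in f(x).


Apply Lagrange inversion: f = 4 x * phi(f) with phi(t) = 1/(1 - t), so
[x^n] f = 4^n * (1/n) [t^(n-1)] phi(t)^n = 4^n * (1/n) [t^(n-1)] (1 - t)^(-n) = 4^n * (1/n) C(2n - 2, n - 1) = 4^n * C_{n-1}.
For n = 4: C_3 = C(6, 3) / 4 = 20/4 = 5.
With the 4^4 = 256 factor, the coefficient is 256 * 5 = 1280.

1280


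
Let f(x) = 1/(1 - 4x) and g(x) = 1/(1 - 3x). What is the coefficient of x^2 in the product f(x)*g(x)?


The coefficient of x^n in f*g is the Cauchy product: sum_{k=0}^{n} a^k * b^(n-k).
With a=4, b=3, n=2:
sum_{k=0}^{2} 4^k * 3^(2-k)
= 37

37


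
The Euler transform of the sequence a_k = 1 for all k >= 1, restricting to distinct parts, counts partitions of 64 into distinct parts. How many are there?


Partitions of 64 into distinct parts can be computed via generating function.
Product (1+x)(1+x^2)(1+x^3)...
The coefficient of x^64 = 16444

16444


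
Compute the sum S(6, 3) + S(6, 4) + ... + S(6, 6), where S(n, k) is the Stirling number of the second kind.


By definition, S(n, k) counts partitions of an n-set into exactly k nonempty blocks.
Computing row n = 6 for k = 3..6:
S(6, k): 90, 65, 15, 1
Sum = 171.

171


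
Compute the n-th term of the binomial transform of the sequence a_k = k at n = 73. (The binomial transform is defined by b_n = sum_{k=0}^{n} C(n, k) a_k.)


With a_k = k, b_n = sum_{k=0}^{n} C(n, k) k. Using k * C(n, k) = n * C(n-1, k-1) gives b_n = n * sum_{k>=1} C(n-1, k-1) = n * 2^(n-1).
For n = 73: 73 * 2^72 = 73 * 4722366482869645213696 = 344732753249484100599808.

344732753249484100599808


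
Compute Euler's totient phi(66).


phi(n) counts integers in [1, n] coprime to n. Using the multiplicative formula phi(n) = n * prod_{p | n} (1 - 1/p):
66 = 2 * 3 * 11, so
phi(66) = 66 * (1 - 1/2) * (1 - 1/3) * (1 - 1/11) = 20.

20


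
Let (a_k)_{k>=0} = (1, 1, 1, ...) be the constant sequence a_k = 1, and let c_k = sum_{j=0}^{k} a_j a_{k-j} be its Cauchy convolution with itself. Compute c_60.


Since a_j = 1 for all j >= 0, the convolution sum becomes
c_k = sum_{j=0}^{k} 1 * 1 = 1 * (k + 1).
Equivalently, the generating function of (a_k) is 1/(1 - x) and its square is 1/(1 - x)^2 = sum_{k>=0} 1(k + 1) x^k.
For k = 60: 1 * 61 = 61.

61


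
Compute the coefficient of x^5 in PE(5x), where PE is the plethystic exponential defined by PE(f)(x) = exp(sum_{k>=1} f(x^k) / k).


With f(x) = 5x, the exponent is sum_{k>=1} 5 x^k / k = 5 * (-ln(1 - x)). Exponentiating:
PE(5x) = exp(-5 ln(1 - x)) = 1/(1 - x)^5.
By the negative binomial expansion, [x^n] 1/(1 - x)^5 = C(n + 4, 4).
For n = 5: C(9, 4) = 126.

126


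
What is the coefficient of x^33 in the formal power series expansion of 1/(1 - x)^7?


The negative binomial / multiset identity is
1/(1 - x)^r = sum_{k>=0} C(k + r - 1, r - 1) x^k.
Here r = 7 and k = 33, so the coefficient is
C(33 + 6, 6) = C(39, 6)
= 3262623

3262623


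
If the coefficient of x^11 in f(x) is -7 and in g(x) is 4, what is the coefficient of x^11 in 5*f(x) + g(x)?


Scalar multiplication scales coefficients: 5 * -7 = -35.
Then add the g coefficient: -35 + 4
= -31

-31


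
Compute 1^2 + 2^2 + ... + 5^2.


This power sum has a closed form given by Faulhaber's formula
sum_{k=1}^{m} k^p = (1 / (p + 1)) * sum_{j=0}^{p} C(p + 1, j) B_j m^(p + 1 - j),
but for small m direct computation is fastest:
1 + 4 + 9 + 16 + 25 = 55.

55


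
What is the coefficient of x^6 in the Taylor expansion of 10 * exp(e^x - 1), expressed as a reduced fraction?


exp(e^x - 1) = sum_{k>=0} Bell_k x^k / k!, where Bell_k is the k-th Bell number.
So the coefficient of x^6 is 10 * Bell_6 / 6!.
Computing: Bell_6 = 203 and 6! = 720, giving
10 * 203/720 = 203/72.

203/72


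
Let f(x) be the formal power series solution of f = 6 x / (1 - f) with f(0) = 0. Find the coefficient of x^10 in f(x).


Apply Lagrange inversion: f = 6 x * phi(f) with phi(t) = 1/(1 - t), so
[x^n] f = 6^n * (1/n) [t^(n-1)] phi(t)^n = 6^n * (1/n) [t^(n-1)] (1 - t)^(-n) = 6^n * (1/n) C(2n - 2, n - 1) = 6^n * C_{n-1}.
For n = 10: C_9 = C(18, 9) / 10 = 48620/10 = 4862.
With the 6^10 = 60466176 factor, the coefficient is 60466176 * 4862 = 293986547712.

293986547712


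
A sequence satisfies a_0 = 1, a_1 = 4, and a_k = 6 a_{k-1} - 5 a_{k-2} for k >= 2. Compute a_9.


The characteristic equation is t^2 - 6 t + 5 = 0, with roots r_1 = 5 and r_2 = 1 (so c_1 = r_1 + r_2, c_2 = -r_1 r_2 as required).
One can use the closed form a_n = A r_1^n + B r_2^n, but direct iteration is more reliable:
a_0 = 1, a_1 = 4, a_2 = 19, a_3 = 94, a_4 = 469, a_5 = 2344, a_6 = 11719, a_7 = 58594, a_8 = 292969, a_9 = 1464844.
So a_9 = 1464844.

1464844


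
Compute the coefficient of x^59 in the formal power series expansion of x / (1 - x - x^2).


Let f(x) = sum_{k>=0} a_k x^k. Multiplying f(x) * (1 - x - x^2) = x and matching coefficients gives a_0 = 0, a_1 = 1, and a_k = a_{k-1} + a_{k-2} for k >= 2. These are the Fibonacci numbers F_k.
Iterating from F_0 = 0, F_1 = 1:
F_0=0, F_1=1, F_2=1, F_3=2, F_4=3, F_5=5, F_6=8, F_7=13, F_8=21, F_9=34, ...
F_59 = 956722026041.

956722026041


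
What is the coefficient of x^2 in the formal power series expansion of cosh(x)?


The Maclaurin series is cosh(t) = sum_{m>=0} t^(2m) / (2m)!, so substituting t = x, only even powers of x are nonzero, with coefficient of x^(2m) equal to 1 / (2m)!.
For x^2 the coefficient is 1/2! = 1/2 = 1/2.

1/2


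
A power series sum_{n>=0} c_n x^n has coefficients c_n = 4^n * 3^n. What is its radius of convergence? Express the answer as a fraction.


By the root test (Cauchy-Hadamard), the radius is R = 1 / limsup_n |c_n|^(1/n).
Here |c_n|^(1/n) = (4^n * 3^n)^(1/n) = 4 * 3 = 12 for all n.
So R = 1/12 = 1/12.

1/12


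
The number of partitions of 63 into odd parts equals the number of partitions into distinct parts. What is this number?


Computing partitions of 63 into odd parts (1, 3, 5, ...):
Using the generating function prod_{k>=0} 1/(1-x^(2k+1)),
the count is 14848

14848


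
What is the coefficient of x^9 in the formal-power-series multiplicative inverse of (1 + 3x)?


The inverse is 1/(1 + 3x). Apply the geometric identity 1/(1 - y) = sum_{k>=0} y^k with y = -3x:
1/(1 + 3x) = sum_{k>=0} (-3)^k x^k.
So the coefficient of x^9 is (-3)^9 = -19683.

-19683


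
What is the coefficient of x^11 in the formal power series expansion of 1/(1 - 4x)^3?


The general identity 1/(1 - c x)^r = sum_{k>=0} c^k C(k + r - 1, r - 1) x^k follows by substituting y = c x into 1/(1 - y)^r = sum_{k>=0} C(k + r - 1, r - 1) y^k.
For c = 4, r = 3, k = 11:
4^11 * C(13, 2) = 4194304 * 78 = 327155712.

327155712


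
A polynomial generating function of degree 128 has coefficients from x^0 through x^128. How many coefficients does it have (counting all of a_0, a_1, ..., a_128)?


A polynomial of degree 128 takes the form a_0 + a_1 x + ... + a_128 x^128.
The number of coefficients is 128 + 1 = 129.

129


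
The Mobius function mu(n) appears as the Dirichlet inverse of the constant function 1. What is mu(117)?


117 has a squared prime factor, so mu(117) = 0.
Factorization reveals a repeated prime.

0


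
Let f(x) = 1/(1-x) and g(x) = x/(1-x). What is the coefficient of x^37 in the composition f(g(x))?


First simplify the composition: f(g(x)) = 1/(1 - x/(1-x)) = (1-x)/((1-x) - x) = (1-x)/(1-2x).
Now extract the coefficient. Write (1-x)/(1-2x) = 1/(1-2x) - x/(1-2x).
The coefficient of x^n in 1/(1-2x) is 2^n, and in x/(1-2x) is 2^(n-1) (for n >= 1).
So the coefficient of x^37 is 2^37 - 2^36 = 137438953472 - 68719476736 = 68719476736.

68719476736


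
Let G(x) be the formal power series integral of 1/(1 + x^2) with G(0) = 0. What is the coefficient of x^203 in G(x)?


1/(1 + x^2) = sum_{j>=0} (-1)^j x^(2j). Integrating termwise with G(0) = 0:
G(x) = sum_{j>=0} (-1)^j x^(2j+1) / (2j+1) = arctan(x).
Only odd powers are nonzero. For x^203 write 203 = 2*101 + 1, giving
(-1)^101 / 203 = -1/203 = -1/203.

-1/203


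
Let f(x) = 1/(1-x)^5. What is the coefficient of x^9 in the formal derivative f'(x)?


Differentiate: d/dx [ 1/(1-x)^r ] = r / (1-x)^(r+1).
Here r = 5, so f'(x) = 5 / (1-x)^6.
The expansion of 1/(1-x)^(r+1) has coefficient of x^n equal to C(n+r, r).
So the coefficient of x^9 in f'(x) is
5 * C(14, 5) = 5 * 2002 = 10010

10010


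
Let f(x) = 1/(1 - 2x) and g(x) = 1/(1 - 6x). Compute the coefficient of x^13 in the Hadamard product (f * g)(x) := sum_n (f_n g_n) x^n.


f has coefficients f_k = 2^k and g has coefficients g_k = 6^k, so the Hadamard product has coefficient (f*g)_k = 2^k * 6^k = 12^k.
For k = 13: 12^13 = 106993205379072.

106993205379072


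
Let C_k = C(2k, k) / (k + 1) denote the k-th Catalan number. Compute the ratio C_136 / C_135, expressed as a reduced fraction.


Using C_k = (2k)! / (k! (k+1)!), the ratio C_{k+1}/C_k simplifies to
C_{k+1}/C_k = [(2k+2)! / ((k+1)! (k+2)!)] * [k! (k+1)! / (2k)!]
 = (2k+2)(2k+1) / ((k+1)(k+2)) = 2(2k+1) / (k+2).
For k = 135: 2(2*135 + 1) / (135 + 2) = 542/137 = 542/137.

542/137


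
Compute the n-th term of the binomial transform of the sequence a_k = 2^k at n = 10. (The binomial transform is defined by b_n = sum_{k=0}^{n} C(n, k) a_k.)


With a_k = 2^k, b_n = sum_{k=0}^{n} C(n, k) 2^k = (1 + 2)^n by the binomial theorem.
For n = 10: (1 + 2)^10 = 3^10 = 59049.

59049


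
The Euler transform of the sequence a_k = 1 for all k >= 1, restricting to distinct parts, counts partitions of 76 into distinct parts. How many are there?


Partitions of 76 into distinct parts can be computed via generating function.
Product (1+x)(1+x^2)(1+x^3)...
The coefficient of x^76 = 53250

53250


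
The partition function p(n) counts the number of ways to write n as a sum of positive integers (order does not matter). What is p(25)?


Using the generating function prod_{k>=1} 1/(1-x^k), we compute p(25).
By dynamic programming over parts 1 through 25:
p(25) = 1958

1958


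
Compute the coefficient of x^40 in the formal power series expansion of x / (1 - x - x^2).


Let f(x) = sum_{k>=0} a_k x^k. Multiplying f(x) * (1 - x - x^2) = x and matching coefficients gives a_0 = 0, a_1 = 1, and a_k = a_{k-1} + a_{k-2} for k >= 2. These are the Fibonacci numbers F_k.
Iterating from F_0 = 0, F_1 = 1:
F_0=0, F_1=1, F_2=1, F_3=2, F_4=3, F_5=5, F_6=8, F_7=13, F_8=21, F_9=34, ...
F_40 = 102334155.

102334155


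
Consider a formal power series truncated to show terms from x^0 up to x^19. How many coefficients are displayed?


From x^0 to x^19 inclusive, the count is 19 - 0 + 1 = 20.

20


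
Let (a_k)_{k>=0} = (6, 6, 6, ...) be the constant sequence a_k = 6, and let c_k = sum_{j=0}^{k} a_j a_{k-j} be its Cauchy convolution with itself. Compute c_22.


Since a_j = 6 for all j >= 0, the convolution sum becomes
c_k = sum_{j=0}^{k} 6 * 6 = 36 * (k + 1).
Equivalently, the generating function of (a_k) is 6/(1 - x) and its square is 36/(1 - x)^2 = sum_{k>=0} 36(k + 1) x^k.
For k = 22: 36 * 23 = 828.

828
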